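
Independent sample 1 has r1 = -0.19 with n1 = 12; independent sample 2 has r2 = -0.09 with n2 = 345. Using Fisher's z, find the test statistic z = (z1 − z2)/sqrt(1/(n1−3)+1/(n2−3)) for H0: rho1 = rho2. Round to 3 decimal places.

z1 = atanh(-0.19) = -0.192337,  z2 = atanh(-0.09) = -0.090244
SE = √(1/(n1−3) + 1/(n2−3)) = √(1/9 + 1/342) = √(0.1111111 + 0.0029240) = √0.1140351 = 0.337691
z = (z1 − z2)/SE = (-0.192337 − (-0.090244)) / 0.337691 = -0.102093 / 0.337691 = -0.302

-0.302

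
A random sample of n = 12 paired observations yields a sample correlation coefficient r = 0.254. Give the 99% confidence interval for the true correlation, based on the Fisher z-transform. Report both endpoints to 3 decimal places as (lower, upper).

(-0.536, 0.807)

z_r = atanh(0.254) = 0.259684;  SE = 1/√(n−3) = 1/√9 = 0.333333
z-limits: 0.259684 ± 2.576·0.333333 = 0.259684 ± 0.858666 = [-0.598982, 1.118350]
ρ-limits: (tanh -0.598982, tanh 1.118350) = (-0.536, 0.807)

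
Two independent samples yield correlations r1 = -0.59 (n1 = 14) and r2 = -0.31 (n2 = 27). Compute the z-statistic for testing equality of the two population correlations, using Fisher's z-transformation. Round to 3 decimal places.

Fisher z-transforms: z1 = atanh(-0.59) = -0.677666, z2 = atanh(-0.31) = -0.320545; difference d = -0.357121
Var(d) = 1/11 + 1/24 = 0.0909091 + 0.0416667 = 0.1325758
z = d/√Var(d) = -0.357121 / √0.1325758 = -0.357121 / 0.364110 = -0.981

-0.981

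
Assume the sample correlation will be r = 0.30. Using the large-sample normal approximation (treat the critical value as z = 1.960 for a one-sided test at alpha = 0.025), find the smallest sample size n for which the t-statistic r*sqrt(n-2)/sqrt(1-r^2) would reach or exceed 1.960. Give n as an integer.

r√(n−2)/√(1−r²) ≥ 1.960  ⇔  n−2 ≥ (1.960)²·(1−r²)/r²
(1−r²)/r² = (1−0.0900)/0.0900 = 10.1111
n ≥ 2 + 3.8416·10.1111 = 2 + 38.8428 = 40.8428
⌈40.8428⌉ = 41

41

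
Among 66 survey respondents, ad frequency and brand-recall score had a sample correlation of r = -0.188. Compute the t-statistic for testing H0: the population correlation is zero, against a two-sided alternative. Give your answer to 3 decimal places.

1 − r² = 1 − 0.035344 = 0.964656;  √(1−r²) = 0.982169
√(n−2) = √64 = 8.000000
t = r·√(n−2)/√(1−r²) = -0.188 · 8.000000 / 0.982169 = -1.531

-1.531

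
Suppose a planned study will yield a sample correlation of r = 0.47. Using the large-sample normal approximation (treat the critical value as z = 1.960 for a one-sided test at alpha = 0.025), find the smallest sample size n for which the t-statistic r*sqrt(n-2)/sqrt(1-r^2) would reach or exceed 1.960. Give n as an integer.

r√(n−2)/√(1−r²) ≥ 1.960  ⇔  n−2 ≥ (1.960)²·(1−r²)/r²
(1−r²)/r² = (1−0.2209)/0.2209 = 3.5269
n ≥ 2 + 3.8416·3.5269 = 2 + 13.5489 = 15.5489
⌈15.5489⌉ = 16

16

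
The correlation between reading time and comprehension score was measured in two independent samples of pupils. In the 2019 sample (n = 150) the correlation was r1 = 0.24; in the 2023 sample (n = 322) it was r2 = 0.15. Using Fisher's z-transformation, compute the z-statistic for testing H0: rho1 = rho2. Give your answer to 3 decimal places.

Fisher z-transforms: z1 = atanh(0.24) = 0.244774, z2 = atanh(0.15) = 0.151140; difference d = 0.093634
Var(d) = 1/147 + 1/319 = 0.0068027 + 0.0031348 = 0.0099375
z = d/√Var(d) = 0.093634 / √0.0099375 = 0.093634 / 0.099687 = 0.939

0.939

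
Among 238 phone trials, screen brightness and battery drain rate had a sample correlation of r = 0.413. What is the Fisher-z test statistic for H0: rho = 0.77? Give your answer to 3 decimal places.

Fisher z: atanh(0.413) = 0.439223, atanh(0.77) = 1.020328
z = (z_r − z_0)·√(n−3) = (0.439223 − 1.020328)·√235 = -0.581105 · 15.329710 = -8.908

-8.908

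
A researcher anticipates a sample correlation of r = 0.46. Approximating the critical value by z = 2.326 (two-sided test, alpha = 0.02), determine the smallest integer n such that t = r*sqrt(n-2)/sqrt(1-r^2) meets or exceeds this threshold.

23

r√(n−2)/√(1−r²) ≥ 2.326  ⇔  n−2 ≥ (2.326)²·(1−r²)/r²
(1−r²)/r² = (1−0.2116)/0.2116 = 3.7259
n ≥ 2 + 5.410276·3.7259 = 2 + 20.1581 = 22.1581
⌈22.1581⌉ = 23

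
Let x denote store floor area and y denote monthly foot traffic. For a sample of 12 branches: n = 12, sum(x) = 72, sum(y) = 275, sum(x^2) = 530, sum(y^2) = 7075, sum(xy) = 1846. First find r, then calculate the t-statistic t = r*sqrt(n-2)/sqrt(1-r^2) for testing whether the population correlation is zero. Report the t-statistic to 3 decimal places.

S_xy = nΣxy − ΣxΣy = 12·1846 − 72·275 = 22152 − 19800 = 2352
S_xx = nΣx² − (Σx)² = 12·530 − 72² = 6360 − 5184 = 1176
S_yy = nΣy² − (Σy)² = 12·7075 − 275² = 84900 − 75625 = 9275
r = S_xy / √(S_xx·S_yy) = 2352 / √(1176·9275) = 2352 / √10907400 = 2352 / 3302.6353 = 0.7122
t = r·√(n−2)/√(1−r²) = 0.7122·√10 / √(1−0.507229) = 2.252174 / 0.701976 = 3.208

3.208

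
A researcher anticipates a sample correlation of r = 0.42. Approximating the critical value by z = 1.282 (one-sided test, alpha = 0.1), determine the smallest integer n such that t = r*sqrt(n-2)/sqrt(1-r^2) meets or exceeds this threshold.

10

r√(n−2)/√(1−r²) ≥ 1.282  ⇔  n−2 ≥ (1.282)²·(1−r²)/r²
(1−r²)/r² = (1−0.1764)/0.1764 = 4.6689
n ≥ 2 + 1.643524·4.6689 = 2 + 7.6734 = 9.6734
⌈9.6734⌉ = 10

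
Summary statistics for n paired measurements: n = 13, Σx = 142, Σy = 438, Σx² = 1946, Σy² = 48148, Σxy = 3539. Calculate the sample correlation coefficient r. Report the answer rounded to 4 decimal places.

S_xy = nΣxy − ΣxΣy = 13·3539 − 142·438 = 46007 − 62196 = -16189
S_xx = nΣx² − (Σx)² = 13·1946 − 142² = 25298 − 20164 = 5134
S_yy = nΣy² − (Σy)² = 13·48148 − 438² = 625924 − 191844 = 434080
r = S_xy / √(S_xx·S_yy) = -16189 / √(5134·434080) = -16189 / √2228566720 = -16189 / 47207.6977 = -0.3429

-0.3429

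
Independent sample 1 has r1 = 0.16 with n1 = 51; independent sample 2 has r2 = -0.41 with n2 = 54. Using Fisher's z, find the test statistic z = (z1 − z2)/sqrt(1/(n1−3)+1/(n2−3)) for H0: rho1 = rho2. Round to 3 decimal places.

2.969

z1 = atanh(0.16) = 0.161387,  z2 = atanh(-0.41) = -0.435611
SE = √(1/(n1−3) + 1/(n2−3)) = √(1/48 + 1/51) = √(0.0208333 + 0.0196078) = √0.0404411 = 0.201100
z = (z1 − z2)/SE = (0.161387 − (-0.435611)) / 0.201100 = 0.596998 / 0.201100 = 2.969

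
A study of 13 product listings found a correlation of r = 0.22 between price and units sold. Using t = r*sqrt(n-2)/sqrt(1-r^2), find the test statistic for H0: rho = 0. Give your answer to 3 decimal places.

0.748

t = r·√(n−2) / √(1−r²) with r = 0.22, n = 13
  = 0.22·√11 / √(1 − 0.0484)
  = 0.22·3.316625 / 0.975500
  = 0.729658 / 0.975500 = 0.748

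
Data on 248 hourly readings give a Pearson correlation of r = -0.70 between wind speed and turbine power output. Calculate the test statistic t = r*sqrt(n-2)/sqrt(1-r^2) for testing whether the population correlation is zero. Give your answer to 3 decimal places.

1 − r² = 1 − 0.4900 = 0.5100;  √(1−r²) = 0.714143
√(n−2) = √246 = 15.684387
t = r·√(n−2)/√(1−r²) = -0.70 · 15.684387 / 0.714143 = -15.374

-15.374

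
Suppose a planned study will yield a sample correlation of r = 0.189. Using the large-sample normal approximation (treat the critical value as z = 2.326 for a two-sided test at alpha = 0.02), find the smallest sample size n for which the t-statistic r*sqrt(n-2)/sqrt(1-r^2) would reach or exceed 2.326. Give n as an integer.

149

r√(n−2)/√(1−r²) ≥ 2.326  ⇔  n−2 ≥ (2.326)²·(1−r²)/r²
(1−r²)/r² = (1−0.035721)/0.035721 = 26.9947
n ≥ 2 + 5.410276·26.9947 = 2 + 146.0488 = 148.0488
⌈148.0488⌉ = 149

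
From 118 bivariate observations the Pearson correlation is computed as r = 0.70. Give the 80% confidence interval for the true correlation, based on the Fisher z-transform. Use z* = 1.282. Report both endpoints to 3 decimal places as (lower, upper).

Fisher z: z_r = atanh(r) = ½·ln((1+0.70)/(1−0.70)) = 0.867301
SE(z) = 1/√(n−3) = 1/√115 = 0.093250
80% ⇒ z* = 1.282; margin = 1.282·0.093250 = 0.119546
CI on z-scale: (0.747755, 0.986847)
Back-transform: tanh(0.747755) = 0.633808, tanh(0.986847) = 0.756015

(0.634, 0.756)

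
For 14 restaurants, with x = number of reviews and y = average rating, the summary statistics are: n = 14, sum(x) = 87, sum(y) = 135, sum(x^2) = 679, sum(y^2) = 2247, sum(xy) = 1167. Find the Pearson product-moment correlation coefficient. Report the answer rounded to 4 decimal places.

0.9072

Numerator: nΣxy − (Σx)(Σy) = 14·1167 − (87)(135) = 4593
Denominator: √[(nΣx²−(Σx)²)(nΣy²−(Σy)²)]
  nΣx²−(Σx)² = 14·679 − 7569 = 1937;  nΣy²−(Σy)² = 14·2247 − 18225 = 13233
  √(1937·13233) = √25632321 = 5062.8372
r = 4593 / 5062.8372 = 0.9072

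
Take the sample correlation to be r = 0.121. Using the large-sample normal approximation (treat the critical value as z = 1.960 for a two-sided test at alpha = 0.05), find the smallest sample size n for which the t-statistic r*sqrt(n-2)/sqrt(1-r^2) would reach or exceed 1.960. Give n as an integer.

Need r·√(n−2)/√(1−r²) ≥ 1.960
√(n−2) ≥ 1.960·√(1−0.014641) / 0.121 = 1.960·0.992653 / 0.121 = 16.0793
n−2 ≥ 258.5439  ⇒  n ≥ 260.5439
Smallest integer n = 261

261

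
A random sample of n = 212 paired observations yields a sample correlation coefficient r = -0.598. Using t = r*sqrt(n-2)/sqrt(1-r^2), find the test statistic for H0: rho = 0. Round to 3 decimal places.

-10.812

1 − r² = 1 − 0.357604 = 0.642396;  √(1−r²) = 0.801496
√(n−2) = √210 = 14.491377
t = r·√(n−2)/√(1−r²) = -0.598 · 14.491377 / 0.801496 = -10.812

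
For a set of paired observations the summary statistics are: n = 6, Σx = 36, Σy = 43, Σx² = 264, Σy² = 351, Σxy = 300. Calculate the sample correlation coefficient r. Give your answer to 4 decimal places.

0.9263

Numerator: nΣxy − (Σx)(Σy) = 6·300 − (36)(43) = 252
Denominator: √[(nΣx²−(Σx)²)(nΣy²−(Σy)²)]
  nΣx²−(Σx)² = 6·264 − 1296 = 288;  nΣy²−(Σy)² = 6·351 − 1849 = 257
  √(288·257) = √74016 = 272.0588
r = 252 / 272.0588 = 0.9263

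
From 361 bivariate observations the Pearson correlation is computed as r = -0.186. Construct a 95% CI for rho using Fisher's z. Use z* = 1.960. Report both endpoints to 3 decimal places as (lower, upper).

(-0.284, -0.084)

z_r = atanh(-0.186) = -0.188191;  SE = 1/√(n−3) = 1/√358 = 0.052852
z-limits: -0.188191 ± 1.960·0.052852 = -0.188191 ± 0.103590 = [-0.291781, -0.084601]
ρ-limits: (tanh -0.291781, tanh -0.084601) = (-0.284, -0.084)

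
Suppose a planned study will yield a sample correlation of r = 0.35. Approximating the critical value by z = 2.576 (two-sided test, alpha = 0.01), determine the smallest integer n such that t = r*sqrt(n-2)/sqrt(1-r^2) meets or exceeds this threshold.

50

Need r·√(n−2)/√(1−r²) ≥ 2.576
√(n−2) ≥ 2.576·√(1−0.1225) / 0.35 = 2.576·0.936750 / 0.35 = 6.8945
n−2 ≥ 47.5341  ⇒  n ≥ 49.5341
Smallest integer n = 50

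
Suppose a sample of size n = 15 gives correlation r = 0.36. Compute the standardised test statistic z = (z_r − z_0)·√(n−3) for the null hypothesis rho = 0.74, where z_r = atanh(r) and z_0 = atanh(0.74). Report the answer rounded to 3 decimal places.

z_r = atanh(0.36) = 0.376886,  z_0 = atanh(0.74) = 0.950479
SE = 1/√(n−3) = 1/√12 = 0.288675
z = (z_r − z_0)/SE = (0.376886 − 0.950479) / 0.288675 = -0.573593 / 0.288675 = -1.987

-1.987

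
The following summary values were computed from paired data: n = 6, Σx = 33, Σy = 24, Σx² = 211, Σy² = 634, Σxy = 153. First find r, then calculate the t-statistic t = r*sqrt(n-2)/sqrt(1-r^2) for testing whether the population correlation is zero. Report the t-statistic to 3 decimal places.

S_xy = nΣxy − ΣxΣy = 6·153 − 33·24 = 918 − 792 = 126
S_xx = nΣx² − (Σx)² = 6·211 − 33² = 1266 − 1089 = 177
S_yy = nΣy² − (Σy)² = 6·634 − 24² = 3804 − 576 = 3228
r = S_xy / √(S_xx·S_yy) = 126 / √(177·3228) = 126 / √571356 = 126 / 755.8809 = 0.1667
t = r·√(n−2)/√(1−r²) = 0.1667·√4 / √(1−0.027789) = 0.333400 / 0.986008 = 0.338

0.338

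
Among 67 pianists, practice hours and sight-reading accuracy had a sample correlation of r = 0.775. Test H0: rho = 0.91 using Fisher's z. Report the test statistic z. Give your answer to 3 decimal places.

-3.958

Fisher z: atanh(0.775) = 1.032728, atanh(0.91) = 1.527524
z = (z_r − z_0)·√(n−3) = (1.032728 − 1.527524)·√64 = -0.494796 · 8.000000 = -3.958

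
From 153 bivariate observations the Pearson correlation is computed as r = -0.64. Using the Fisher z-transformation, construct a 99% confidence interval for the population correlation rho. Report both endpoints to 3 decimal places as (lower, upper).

(-0.748, -0.499)

Fisher z: z_r = atanh(r) = ½·ln((1+(-0.64))/(1−(-0.64))) = -0.758174
SE(z) = 1/√(n−3) = 1/√150 = 0.081650
99% ⇒ z* = 2.576; margin = 2.576·0.081650 = 0.210330
CI on z-scale: (-0.968504, -0.547844)
Back-transform: tanh(-0.968504) = -0.748046, tanh(-0.547844) = -0.498903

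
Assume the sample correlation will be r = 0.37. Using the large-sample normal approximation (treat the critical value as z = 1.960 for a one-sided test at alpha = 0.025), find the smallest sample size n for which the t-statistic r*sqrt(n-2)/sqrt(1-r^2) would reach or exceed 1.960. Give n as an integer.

Need r·√(n−2)/√(1−r²) ≥ 1.960
√(n−2) ≥ 1.960·√(1−0.1369) / 0.37 = 1.960·0.929032 / 0.37 = 4.9214
n−2 ≥ 24.2202  ⇒  n ≥ 26.2202
Smallest integer n = 27

27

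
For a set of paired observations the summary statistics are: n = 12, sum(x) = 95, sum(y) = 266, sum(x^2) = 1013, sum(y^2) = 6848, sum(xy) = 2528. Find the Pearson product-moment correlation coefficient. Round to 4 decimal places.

Numerator: nΣxy − (Σx)(Σy) = 12·2528 − (95)(266) = 5066
Denominator: √[(nΣx²−(Σx)²)(nΣy²−(Σy)²)]
  nΣx²−(Σx)² = 12·1013 − 9025 = 3131;  nΣy²−(Σy)² = 12·6848 − 70756 = 11420
  √(3131·11420) = √35756020 = 5979.6338
r = 5066 / 5979.6338 = 0.8472

0.8472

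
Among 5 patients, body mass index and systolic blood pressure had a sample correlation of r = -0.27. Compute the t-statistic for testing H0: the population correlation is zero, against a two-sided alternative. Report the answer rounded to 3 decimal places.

-0.486

t = r·√(n−2) / √(1−r²) with r = -0.27, n = 5
  = -0.27·√3 / √(1 − 0.0729)
  = -0.27·1.732051 / 0.962860
  = -0.467654 / 0.962860 = -0.486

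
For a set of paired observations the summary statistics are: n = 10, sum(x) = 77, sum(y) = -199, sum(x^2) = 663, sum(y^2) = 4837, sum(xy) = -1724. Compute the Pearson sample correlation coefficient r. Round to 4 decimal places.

Numerator: nΣxy − (Σx)(Σy) = 10·(-1724) − (77)(-199) = -1917
Denominator: √[(nΣx²−(Σx)²)(nΣy²−(Σy)²)]
  nΣx²−(Σx)² = 10·663 − 5929 = 701;  nΣy²−(Σy)² = 10·4837 − 39601 = 8769
  √(701·8769) = √6147069 = 2479.3283
r = -1917 / 2479.3283 = -0.7732

-0.7732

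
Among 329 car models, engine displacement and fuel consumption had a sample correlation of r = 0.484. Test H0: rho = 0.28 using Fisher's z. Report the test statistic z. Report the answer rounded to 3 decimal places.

z_r = atanh(0.484) = 0.528195,  z_0 = atanh(0.28) = 0.287682
SE = 1/√(n−3) = 1/√326 = 0.055385
z = (z_r − z_0)/SE = (0.528195 − 0.287682) / 0.055385 = 0.240513 / 0.055385 = 4.343

4.343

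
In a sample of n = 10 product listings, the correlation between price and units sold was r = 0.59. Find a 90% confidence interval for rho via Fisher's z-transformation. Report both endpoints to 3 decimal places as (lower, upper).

z_r = atanh(0.59) = 0.677666;  SE = 1/√(n−3) = 1/√7 = 0.377964
z-limits: 0.677666 ± 1.645·0.377964 = 0.677666 ± 0.621751 = [0.055915, 1.299417]
ρ-limits: (tanh 0.055915, tanh 1.299417) = (0.056, 0.862)

(0.056, 0.862)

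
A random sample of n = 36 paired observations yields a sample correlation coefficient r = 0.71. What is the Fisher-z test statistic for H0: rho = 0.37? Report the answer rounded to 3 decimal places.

2.865

Fisher z: atanh(0.71) = 0.887184, atanh(0.37) = 0.388423
z = (z_r − z_0)·√(n−3) = (0.887184 − 0.388423)·√33 = 0.498761 · 5.744563 = 2.865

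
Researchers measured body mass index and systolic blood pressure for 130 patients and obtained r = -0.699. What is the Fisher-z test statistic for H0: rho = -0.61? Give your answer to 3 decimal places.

-1.763

z_r = atanh(-0.699) = -0.865342,  z_0 = atanh(-0.61) = -0.708921
SE = 1/√(n−3) = 1/√127 = 0.088736
z = (z_r − z_0)/SE = (-0.865342 − (-0.708921)) / 0.088736 = -0.156421 / 0.088736 = -1.763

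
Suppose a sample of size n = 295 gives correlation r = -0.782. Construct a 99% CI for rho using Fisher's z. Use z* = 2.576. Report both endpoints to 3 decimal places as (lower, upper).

z_r = atanh(-0.782) = -1.050498;  SE = 1/√(n−3) = 1/√292 = 0.058521
z-limits: -1.050498 ± 2.576·0.058521 = -1.050498 ± 0.150750 = [-1.201248, -0.899748]
ρ-limits: (tanh -1.201248, tanh -0.899748) = (-0.834, -0.716)

(-0.834, -0.716)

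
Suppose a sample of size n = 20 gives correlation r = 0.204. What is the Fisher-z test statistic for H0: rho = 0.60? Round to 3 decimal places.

-2.005

Fisher z: atanh(0.204) = 0.206903, atanh(0.60) = 0.693147
z = (z_r − z_0)·√(n−3) = (0.206903 − 0.693147)·√17 = -0.486244 · 4.123106 = -2.005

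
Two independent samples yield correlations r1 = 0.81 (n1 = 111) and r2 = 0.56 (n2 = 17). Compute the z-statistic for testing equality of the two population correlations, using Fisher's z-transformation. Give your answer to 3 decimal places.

Fisher z-transforms: z1 = atanh(0.81) = 1.127029, z2 = atanh(0.56) = 0.632833; difference d = 0.494196
Var(d) = 1/108 + 1/14 = 0.0092593 + 0.0714286 = 0.0806879
z = d/√Var(d) = 0.494196 / √0.0806879 = 0.494196 / 0.284056 = 1.740

1.740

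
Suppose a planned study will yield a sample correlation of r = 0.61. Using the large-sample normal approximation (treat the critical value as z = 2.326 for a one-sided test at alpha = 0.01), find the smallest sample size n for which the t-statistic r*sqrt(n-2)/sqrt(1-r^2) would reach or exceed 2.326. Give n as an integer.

r√(n−2)/√(1−r²) ≥ 2.326  ⇔  n−2 ≥ (2.326)²·(1−r²)/r²
(1−r²)/r² = (1−0.3721)/0.3721 = 1.6874
n ≥ 2 + 5.410276·1.6874 = 2 + 9.1293 = 11.1293
⌈11.1293⌉ = 12

12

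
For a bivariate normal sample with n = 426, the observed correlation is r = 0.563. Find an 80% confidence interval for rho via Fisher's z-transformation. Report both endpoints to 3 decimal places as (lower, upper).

z_r = atanh(0.563) = 0.637215;  SE = 1/√(n−3) = 1/√423 = 0.048622
z-limits: 0.637215 ± 1.282·0.048622 = 0.637215 ± 0.062333 = [0.574882, 0.699548]
ρ-limits: (tanh 0.574882, tanh 0.699548) = (0.519, 0.604)

(0.519, 0.604)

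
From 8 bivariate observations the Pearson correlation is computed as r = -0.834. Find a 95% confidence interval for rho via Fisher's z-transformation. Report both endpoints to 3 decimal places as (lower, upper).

(-0.969, -0.314)

z_r = atanh(-0.834) = -1.201133;  SE = 1/√(n−3) = 1/√5 = 0.447214
z-limits: -1.201133 ± 1.960·0.447214 = -1.201133 ± 0.876539 = [-2.077672, -0.324594]
ρ-limits: (tanh -2.077672, tanh -0.324594) = (-0.969, -0.314)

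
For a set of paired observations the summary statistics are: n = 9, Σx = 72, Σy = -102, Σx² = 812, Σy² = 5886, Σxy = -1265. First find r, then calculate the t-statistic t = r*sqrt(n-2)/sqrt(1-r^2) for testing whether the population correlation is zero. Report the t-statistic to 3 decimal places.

S_xy = nΣxy − ΣxΣy = 9·(-1265) − 72·(-102) = -11385 − (-7344) = -4041
S_xx = nΣx² − (Σx)² = 9·812 − 72² = 7308 − 5184 = 2124
S_yy = nΣy² − (Σy)² = 9·5886 − (-102)² = 52974 − 10404 = 42570
r = S_xy / √(S_xx·S_yy) = -4041 / √(2124·42570) = -4041 / √90418680 = -4041 / 9508.8738 = -0.4250
t = r·√(n−2)/√(1−r²) = -0.4250·√7 / √(1−0.180625) = -1.124444 / 0.905193 = -1.242

-1.242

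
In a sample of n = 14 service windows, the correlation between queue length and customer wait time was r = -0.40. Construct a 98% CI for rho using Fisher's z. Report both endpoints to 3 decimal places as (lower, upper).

(-0.809, 0.271)

z_r = atanh(-0.40) = -0.423649;  SE = 1/√(n−3) = 1/√11 = 0.301511
z-limits: -0.423649 ± 2.326·0.301511 = -0.423649 ± 0.701315 = [-1.124964, 0.277666]
ρ-limits: (tanh -1.124964, tanh 0.277666) = (-0.809, 0.271)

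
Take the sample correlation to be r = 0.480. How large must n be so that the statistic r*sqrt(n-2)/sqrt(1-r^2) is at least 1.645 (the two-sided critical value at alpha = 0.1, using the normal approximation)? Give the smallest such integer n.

Need r·√(n−2)/√(1−r²) ≥ 1.645
√(n−2) ≥ 1.645·√(1−0.230400) / 0.480 = 1.645·0.877268 / 0.480 = 3.0065
n−2 ≥ 9.0390  ⇒  n ≥ 11.0390
Smallest integer n = 12

12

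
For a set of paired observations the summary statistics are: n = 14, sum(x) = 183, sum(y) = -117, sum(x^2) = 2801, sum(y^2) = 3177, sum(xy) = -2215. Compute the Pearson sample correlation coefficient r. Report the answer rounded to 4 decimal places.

-0.7230

Numerator: nΣxy − (Σx)(Σy) = 14·(-2215) − (183)(-117) = -9599
Denominator: √[(nΣx²−(Σx)²)(nΣy²−(Σy)²)]
  nΣx²−(Σx)² = 14·2801 − 33489 = 5725;  nΣy²−(Σy)² = 14·3177 − 13689 = 30789
  √(5725·30789) = √176267025 = 13276.5592
r = -9599 / 13276.5592 = -0.7230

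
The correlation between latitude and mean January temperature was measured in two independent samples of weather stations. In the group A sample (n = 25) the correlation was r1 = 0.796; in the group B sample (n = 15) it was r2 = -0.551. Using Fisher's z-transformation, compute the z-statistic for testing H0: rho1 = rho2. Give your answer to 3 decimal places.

4.758

Fisher z-transforms: z1 = atanh(0.796) = 1.087599, z2 = atanh(-0.551) = -0.619816; difference d = 1.707415
Var(d) = 1/22 + 1/12 = 0.0454545 + 0.0833333 = 0.1287878
z = d/√Var(d) = 1.707415 / √0.1287878 = 1.707415 / 0.358870 = 4.758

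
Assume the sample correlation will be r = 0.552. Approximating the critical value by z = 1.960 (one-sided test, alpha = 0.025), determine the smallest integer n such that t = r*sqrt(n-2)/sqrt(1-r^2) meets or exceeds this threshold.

11

r√(n−2)/√(1−r²) ≥ 1.960  ⇔  n−2 ≥ (1.960)²·(1−r²)/r²
(1−r²)/r² = (1−0.304704)/0.304704 = 2.2819
n ≥ 2 + 3.8416·2.2819 = 2 + 8.7661 = 10.7661
⌈10.7661⌉ = 11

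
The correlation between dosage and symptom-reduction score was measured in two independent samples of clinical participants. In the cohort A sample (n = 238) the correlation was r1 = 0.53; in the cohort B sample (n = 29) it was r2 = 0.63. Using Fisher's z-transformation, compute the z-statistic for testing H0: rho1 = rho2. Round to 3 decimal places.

-0.732

Fisher z-transforms: z1 = atanh(0.53) = 0.590145, z2 = atanh(0.63) = 0.741416; difference d = -0.151271
Var(d) = 1/235 + 1/26 = 0.0042553 + 0.0384615 = 0.0427168
z = d/√Var(d) = -0.151271 / √0.0427168 = -0.151271 / 0.206680 = -0.732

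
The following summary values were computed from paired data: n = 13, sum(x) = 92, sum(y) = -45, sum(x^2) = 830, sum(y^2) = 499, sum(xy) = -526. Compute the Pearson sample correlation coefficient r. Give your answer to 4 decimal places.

-0.8375

Numerator: nΣxy − (Σx)(Σy) = 13·(-526) − (92)(-45) = -2698
Denominator: √[(nΣx²−(Σx)²)(nΣy²−(Σy)²)]
  nΣx²−(Σx)² = 13·830 − 8464 = 2326;  nΣy²−(Σy)² = 13·499 − 2025 = 4462
  √(2326·4462) = √10378612 = 3221.5853
r = -2698 / 3221.5853 = -0.8375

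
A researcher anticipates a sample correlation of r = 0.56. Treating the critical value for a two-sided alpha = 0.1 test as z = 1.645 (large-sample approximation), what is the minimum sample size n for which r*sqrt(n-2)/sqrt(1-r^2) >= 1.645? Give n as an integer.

r√(n−2)/√(1−r²) ≥ 1.645  ⇔  n−2 ≥ (1.645)²·(1−r²)/r²
(1−r²)/r² = (1−0.3136)/0.3136 = 2.1888
n ≥ 2 + 2.706025·2.1888 = 2 + 5.9229 = 7.9229
⌈7.9229⌉ = 8

8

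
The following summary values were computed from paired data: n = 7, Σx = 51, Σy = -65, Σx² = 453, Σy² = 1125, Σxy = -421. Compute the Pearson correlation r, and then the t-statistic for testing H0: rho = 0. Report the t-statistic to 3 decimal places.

0.590

S_xy = nΣxy − ΣxΣy = 7·(-421) − 51·(-65) = -2947 − (-3315) = 368
S_xx = nΣx² − (Σx)² = 7·453 − 51² = 3171 − 2601 = 570
S_yy = nΣy² − (Σy)² = 7·1125 − (-65)² = 7875 − 4225 = 3650
r = S_xy / √(S_xx·S_yy) = 368 / √(570·3650) = 368 / √2080500 = 368 / 1442.3938 = 0.2551
t = r·√(n−2)/√(1−r²) = 0.2551·√5 / √(1−0.065076) = 0.570421 / 0.966915 = 0.590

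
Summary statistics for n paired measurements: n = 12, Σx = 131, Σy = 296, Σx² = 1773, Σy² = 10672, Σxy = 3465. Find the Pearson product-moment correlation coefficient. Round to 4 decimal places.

0.2173

S_xy = nΣxy − ΣxΣy = 12·3465 − 131·296 = 41580 − 38776 = 2804
S_xx = nΣx² − (Σx)² = 12·1773 − 131² = 21276 − 17161 = 4115
S_yy = nΣy² − (Σy)² = 12·10672 − 296² = 128064 − 87616 = 40448
r = S_xy / √(S_xx·S_yy) = 2804 / √(4115·40448) = 2804 / √166443520 = 2804 / 12901.2992 = 0.2173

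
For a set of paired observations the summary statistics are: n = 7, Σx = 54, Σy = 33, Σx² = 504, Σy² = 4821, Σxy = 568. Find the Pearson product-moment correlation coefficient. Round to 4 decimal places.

S_xy = nΣxy − ΣxΣy = 7·568 − 54·33 = 3976 − 1782 = 2194
S_xx = nΣx² − (Σx)² = 7·504 − 54² = 3528 − 2916 = 612
S_yy = nΣy² − (Σy)² = 7·4821 − 33² = 33747 − 1089 = 32658
r = S_xy / √(S_xx·S_yy) = 2194 / √(612·32658) = 2194 / √19986696 = 2194 / 4470.6483 = 0.4908

0.4908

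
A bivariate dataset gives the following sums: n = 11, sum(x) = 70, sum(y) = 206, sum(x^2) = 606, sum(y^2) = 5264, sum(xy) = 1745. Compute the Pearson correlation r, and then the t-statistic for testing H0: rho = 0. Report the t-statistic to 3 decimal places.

6.741

S_xy = nΣxy − ΣxΣy = 11·1745 − 70·206 = 19195 − 14420 = 4775
S_xx = nΣx² − (Σx)² = 11·606 − 70² = 6666 − 4900 = 1766
S_yy = nΣy² − (Σy)² = 11·5264 − 206² = 57904 − 42436 = 15468
r = S_xy / √(S_xx·S_yy) = 4775 / √(1766·15468) = 4775 / √27316488 = 4775 / 5226.5178 = 0.9136
t = r·√(n−2)/√(1−r²) = 0.9136·√9 / √(1−0.834665) = 2.740800 / 0.406614 = 6.741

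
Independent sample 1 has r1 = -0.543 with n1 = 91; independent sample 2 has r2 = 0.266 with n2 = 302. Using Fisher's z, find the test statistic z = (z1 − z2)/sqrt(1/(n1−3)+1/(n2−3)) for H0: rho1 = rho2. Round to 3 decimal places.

Fisher z-transforms: z1 = atanh(-0.543) = -0.608400, z2 = atanh(0.266) = 0.272554; difference d = -0.880954
Var(d) = 1/88 + 1/299 = 0.0113636 + 0.0033445 = 0.0147081
z = d/√Var(d) = -0.880954 / √0.0147081 = -0.880954 / 0.121277 = -7.264

-7.264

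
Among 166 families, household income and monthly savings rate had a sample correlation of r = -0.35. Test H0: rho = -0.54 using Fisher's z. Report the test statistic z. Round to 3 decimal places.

3.048

z_r = atanh(-0.35) = -0.365444,  z_0 = atanh(-0.54) = -0.604156
SE = 1/√(n−3) = 1/√163 = 0.078326
z = (z_r − z_0)/SE = (-0.365444 − (-0.604156)) / 0.078326 = 0.238712 / 0.078326 = 3.048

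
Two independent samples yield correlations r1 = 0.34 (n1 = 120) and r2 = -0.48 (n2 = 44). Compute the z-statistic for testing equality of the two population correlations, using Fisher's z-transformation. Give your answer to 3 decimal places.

4.833

Fisher z-transforms: z1 = atanh(0.34) = 0.354093, z2 = atanh(-0.48) = -0.522984; difference d = 0.877077
Var(d) = 1/117 + 1/41 = 0.0085470 + 0.0243902 = 0.0329372
z = d/√Var(d) = 0.877077 / √0.0329372 = 0.877077 / 0.181486 = 4.833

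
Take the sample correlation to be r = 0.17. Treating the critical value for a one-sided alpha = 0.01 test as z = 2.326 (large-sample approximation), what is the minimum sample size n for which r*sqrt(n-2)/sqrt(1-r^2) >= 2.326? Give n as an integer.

184

Need r·√(n−2)/√(1−r²) ≥ 2.326
√(n−2) ≥ 2.326·√(1−0.0289) / 0.17 = 2.326·0.985444 / 0.17 = 13.4832
n−2 ≥ 181.7967  ⇒  n ≥ 183.7967
Smallest integer n = 184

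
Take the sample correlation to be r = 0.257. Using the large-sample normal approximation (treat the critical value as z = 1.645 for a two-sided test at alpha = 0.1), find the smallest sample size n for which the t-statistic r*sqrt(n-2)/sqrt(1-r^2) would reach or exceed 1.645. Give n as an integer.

Need r·√(n−2)/√(1−r²) ≥ 1.645
√(n−2) ≥ 1.645·√(1−0.066049) / 0.257 = 1.645·0.966411 / 0.257 = 6.1858
n−2 ≥ 38.2641  ⇒  n ≥ 40.2641
Smallest integer n = 41

41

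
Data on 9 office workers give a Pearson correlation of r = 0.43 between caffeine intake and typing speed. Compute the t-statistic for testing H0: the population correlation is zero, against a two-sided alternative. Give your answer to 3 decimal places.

1.260

1 − r² = 1 − 0.1849 = 0.8151;  √(1−r²) = 0.902829
√(n−2) = √7 = 2.645751
t = r·√(n−2)/√(1−r²) = 0.43 · 2.645751 / 0.902829 = 1.260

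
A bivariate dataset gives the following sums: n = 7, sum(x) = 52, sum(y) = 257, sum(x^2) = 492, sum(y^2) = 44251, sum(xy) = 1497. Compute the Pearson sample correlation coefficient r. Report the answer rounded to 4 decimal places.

-0.2148

S_xy = nΣxy − ΣxΣy = 7·1497 − 52·257 = 10479 − 13364 = -2885
S_xx = nΣx² − (Σx)² = 7·492 − 52² = 3444 − 2704 = 740
S_yy = nΣy² − (Σy)² = 7·44251 − 257² = 309757 − 66049 = 243708
r = S_xy / √(S_xx·S_yy) = -2885 / √(740·243708) = -2885 / √180343920 = -2885 / 13429.2189 = -0.2148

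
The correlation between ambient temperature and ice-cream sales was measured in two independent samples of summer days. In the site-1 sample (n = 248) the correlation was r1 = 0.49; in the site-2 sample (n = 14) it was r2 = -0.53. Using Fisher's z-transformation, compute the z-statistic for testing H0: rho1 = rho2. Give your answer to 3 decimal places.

Fisher z-transforms: z1 = atanh(0.49) = 0.536060, z2 = atanh(-0.53) = -0.590145; difference d = 1.126205
Var(d) = 1/245 + 1/11 = 0.0040816 + 0.0909091 = 0.0949907
z = d/√Var(d) = 1.126205 / √0.0949907 = 1.126205 / 0.308206 = 3.654

3.654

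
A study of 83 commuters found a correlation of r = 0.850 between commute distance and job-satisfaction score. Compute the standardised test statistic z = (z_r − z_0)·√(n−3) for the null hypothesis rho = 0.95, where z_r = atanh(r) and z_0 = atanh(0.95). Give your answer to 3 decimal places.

z_r = atanh(0.850) = 1.256153,  z_0 = atanh(0.95) = 1.831781
SE = 1/√(n−3) = 1/√80 = 0.111803
z = (z_r − z_0)/SE = (1.256153 − 1.831781) / 0.111803 = -0.575628 / 0.111803 = -5.149

-5.149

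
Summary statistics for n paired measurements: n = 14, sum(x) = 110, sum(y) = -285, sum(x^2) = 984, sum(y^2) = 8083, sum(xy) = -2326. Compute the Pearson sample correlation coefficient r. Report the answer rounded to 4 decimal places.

-0.1659

Numerator: nΣxy − (Σx)(Σy) = 14·(-2326) − (110)(-285) = -1214
Denominator: √[(nΣx²−(Σx)²)(nΣy²−(Σy)²)]
  nΣx²−(Σx)² = 14·984 − 12100 = 1676;  nΣy²−(Σy)² = 14·8083 − 81225 = 31937
  √(1676·31937) = √53526412 = 7316.1747
r = -1214 / 7316.1747 = -0.1659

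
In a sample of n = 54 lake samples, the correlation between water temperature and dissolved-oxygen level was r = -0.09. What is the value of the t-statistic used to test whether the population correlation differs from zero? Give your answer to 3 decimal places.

t = r·√(n−2) / √(1−r²) with r = -0.09, n = 54
  = -0.09·√52 / √(1 − 0.0081)
  = -0.09·7.211103 / 0.995942
  = -0.648999 / 0.995942 = -0.652

-0.652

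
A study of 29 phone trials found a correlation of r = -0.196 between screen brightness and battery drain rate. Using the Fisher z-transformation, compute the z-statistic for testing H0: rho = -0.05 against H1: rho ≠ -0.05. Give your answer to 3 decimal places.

-0.757

Fisher z: atanh(-0.196) = -0.198569, atanh(-0.05) = -0.050042
z = (z_r − z_0)·√(n−3) = (-0.198569 − (-0.050042))·√26 = -0.148527 · 5.099020 = -0.757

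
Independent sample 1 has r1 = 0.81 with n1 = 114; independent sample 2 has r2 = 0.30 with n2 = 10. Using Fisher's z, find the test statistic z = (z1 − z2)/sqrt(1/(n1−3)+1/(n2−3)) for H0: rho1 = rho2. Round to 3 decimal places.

2.098

z1 = atanh(0.81) = 1.127029,  z2 = atanh(0.30) = 0.309520
SE = √(1/(n1−3) + 1/(n2−3)) = √(1/111 + 1/7) = √(0.0090090 + 0.1428571) = √0.1518661 = 0.389700
z = (z1 − z2)/SE = (1.127029 − 0.309520) / 0.389700 = 0.817509 / 0.389700 = 2.098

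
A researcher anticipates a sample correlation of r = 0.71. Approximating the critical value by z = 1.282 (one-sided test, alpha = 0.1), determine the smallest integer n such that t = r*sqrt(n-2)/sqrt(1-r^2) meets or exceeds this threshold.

4

Need r·√(n−2)/√(1−r²) ≥ 1.282
√(n−2) ≥ 1.282·√(1−0.5041) / 0.71 = 1.282·0.704202 / 0.71 = 1.2715
n−2 ≥ 1.6167  ⇒  n ≥ 3.6167
Smallest integer n = 4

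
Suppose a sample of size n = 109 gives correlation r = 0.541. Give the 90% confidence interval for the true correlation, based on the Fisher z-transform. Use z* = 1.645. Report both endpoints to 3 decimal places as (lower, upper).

(0.418, 0.644)

z_r = atanh(0.541) = 0.605568;  SE = 1/√(n−3) = 1/√106 = 0.097129
z-limits: 0.605568 ± 1.645·0.097129 = 0.605568 ± 0.159777 = [0.445791, 0.765345]
ρ-limits: (tanh 0.445791, tanh 0.765345) = (0.418, 0.644)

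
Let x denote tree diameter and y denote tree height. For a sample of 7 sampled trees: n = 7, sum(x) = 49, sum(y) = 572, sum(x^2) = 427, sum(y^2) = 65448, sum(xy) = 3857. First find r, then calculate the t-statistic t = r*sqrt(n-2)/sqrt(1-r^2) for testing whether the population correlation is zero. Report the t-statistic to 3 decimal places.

-0.264

S_xy = nΣxy − ΣxΣy = 7·3857 − 49·572 = 26999 − 28028 = -1029
S_xx = nΣx² − (Σx)² = 7·427 − 49² = 2989 − 2401 = 588
S_yy = nΣy² − (Σy)² = 7·65448 − 572² = 458136 − 327184 = 130952
r = S_xy / √(S_xx·S_yy) = -1029 / √(588·130952) = -1029 / √76999776 = -1029 / 8774.9516 = -0.1173
t = r·√(n−2)/√(1−r²) = -0.1173·√5 / √(1−0.013759) = -0.262291 / 0.993097 = -0.264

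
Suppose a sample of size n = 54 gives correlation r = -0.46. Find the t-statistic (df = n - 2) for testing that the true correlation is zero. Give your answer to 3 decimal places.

t = r·√(n−2) / √(1−r²) with r = -0.46, n = 54
  = -0.46·√52 / √(1 − 0.2116)
  = -0.46·7.211103 / 0.887919
  = -3.317107 / 0.887919 = -3.736

-3.736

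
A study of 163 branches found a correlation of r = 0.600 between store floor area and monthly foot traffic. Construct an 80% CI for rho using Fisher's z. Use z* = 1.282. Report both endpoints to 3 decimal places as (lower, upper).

Fisher z: z_r = atanh(r) = ½·ln((1+0.600)/(1−0.600)) = 0.693147
SE(z) = 1/√(n−3) = 1/√160 = 0.079057
80% ⇒ z* = 1.282; margin = 1.282·0.079057 = 0.101351
CI on z-scale: (0.591796, 0.794498)
Back-transform: tanh(0.591796) = 0.531186, tanh(0.794498) = 0.660950

(0.531, 0.661)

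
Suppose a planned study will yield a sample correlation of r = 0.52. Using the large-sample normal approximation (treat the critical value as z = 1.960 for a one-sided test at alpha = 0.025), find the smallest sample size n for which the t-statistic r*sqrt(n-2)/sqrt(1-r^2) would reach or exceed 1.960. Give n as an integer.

13

r√(n−2)/√(1−r²) ≥ 1.960  ⇔  n−2 ≥ (1.960)²·(1−r²)/r²
(1−r²)/r² = (1−0.2704)/0.2704 = 2.6982
n ≥ 2 + 3.8416·2.6982 = 2 + 10.3654 = 12.3654
⌈12.3654⌉ = 13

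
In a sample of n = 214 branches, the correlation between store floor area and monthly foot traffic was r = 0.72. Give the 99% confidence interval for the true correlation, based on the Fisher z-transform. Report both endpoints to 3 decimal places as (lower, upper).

(0.623, 0.795)

z_r = atanh(0.72) = 0.907645;  SE = 1/√(n−3) = 1/√211 = 0.068843
z-limits: 0.907645 ± 2.576·0.068843 = 0.907645 ± 0.177340 = [0.730305, 1.084985]
ρ-limits: (tanh 0.730305, tanh 1.084985) = (0.623, 0.795)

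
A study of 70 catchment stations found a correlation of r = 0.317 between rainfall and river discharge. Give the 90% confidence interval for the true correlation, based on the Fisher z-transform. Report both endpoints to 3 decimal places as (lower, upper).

(0.127, 0.485)

z_r = atanh(0.317) = 0.328308;  SE = 1/√(n−3) = 1/√67 = 0.122169
z-limits: 0.328308 ± 1.645·0.122169 = 0.328308 ± 0.200968 = [0.127340, 0.529276]
ρ-limits: (tanh 0.127340, tanh 0.529276) = (0.127, 0.485)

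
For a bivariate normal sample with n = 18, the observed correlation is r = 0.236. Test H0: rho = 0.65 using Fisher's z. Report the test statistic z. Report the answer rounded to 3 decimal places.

z_r = atanh(0.236) = 0.240534,  z_0 = atanh(0.65) = 0.775299
SE = 1/√(n−3) = 1/√15 = 0.258199
z = (z_r − z_0)/SE = (0.240534 − 0.775299) / 0.258199 = -0.534765 / 0.258199 = -2.071

-2.071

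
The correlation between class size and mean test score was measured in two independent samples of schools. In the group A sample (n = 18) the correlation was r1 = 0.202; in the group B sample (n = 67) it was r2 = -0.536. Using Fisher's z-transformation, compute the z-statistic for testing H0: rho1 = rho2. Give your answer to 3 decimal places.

2.800

Fisher z-transforms: z1 = atanh(0.202) = 0.204817, z2 = atanh(-0.536) = -0.598526; difference d = 0.803343
Var(d) = 1/15 + 1/64 = 0.0666667 + 0.0156250 = 0.0822917
z = d/√Var(d) = 0.803343 / √0.0822917 = 0.803343 / 0.286865 = 2.800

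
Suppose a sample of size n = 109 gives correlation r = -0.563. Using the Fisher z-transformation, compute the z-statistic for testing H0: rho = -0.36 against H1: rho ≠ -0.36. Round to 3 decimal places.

-2.680

z_r = atanh(-0.563) = -0.637215,  z_0 = atanh(-0.36) = -0.376886
SE = 1/√(n−3) = 1/√106 = 0.097129
z = (z_r − z_0)/SE = (-0.637215 − (-0.376886)) / 0.097129 = -0.260329 / 0.097129 = -2.680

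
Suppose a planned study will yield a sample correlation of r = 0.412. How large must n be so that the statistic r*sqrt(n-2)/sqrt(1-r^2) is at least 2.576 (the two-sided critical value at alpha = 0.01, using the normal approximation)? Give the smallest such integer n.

r√(n−2)/√(1−r²) ≥ 2.576  ⇔  n−2 ≥ (2.576)²·(1−r²)/r²
(1−r²)/r² = (1−0.169744)/0.169744 = 4.8912
n ≥ 2 + 6.635776·4.8912 = 2 + 32.4569 = 34.4569
⌈34.4569⌉ = 35

35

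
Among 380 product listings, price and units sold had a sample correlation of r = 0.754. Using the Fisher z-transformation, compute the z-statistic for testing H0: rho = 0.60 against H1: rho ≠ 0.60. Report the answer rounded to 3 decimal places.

z_r = atanh(0.754) = 0.982161,  z_0 = atanh(0.60) = 0.693147
SE = 1/√(n−3) = 1/√377 = 0.051503
z = (z_r − z_0)/SE = (0.982161 − 0.693147) / 0.051503 = 0.289014 / 0.051503 = 5.612

5.612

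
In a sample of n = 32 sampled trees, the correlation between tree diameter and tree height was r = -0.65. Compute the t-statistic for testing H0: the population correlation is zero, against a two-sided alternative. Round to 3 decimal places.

t = r·√(n−2) / √(1−r²) with r = -0.65, n = 32
  = -0.65·√30 / √(1 − 0.4225)
  = -0.65·5.477226 / 0.759934
  = -3.560197 / 0.759934 = -4.685

-4.685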